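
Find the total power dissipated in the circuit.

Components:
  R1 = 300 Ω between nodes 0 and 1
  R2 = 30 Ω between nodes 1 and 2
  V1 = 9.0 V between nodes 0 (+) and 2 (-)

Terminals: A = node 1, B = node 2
Nodal analysis, taking node 2 as the 0 V reference.
Source V1 fixes V_0 = 9 V.
KCL at each unknown node (sum of currents leaving = 0; resistances in Ω):
  Node 1: (V_1 - 9)/300 + (V_1 - 0)/30 = 0
Collecting terms: 0.03667 × V_1 = 0.03  =>  V_1 = 0.8182 V
Power in each resistor, P = (ΔV)²/R:
  P_R1 = (9 - 0.8182)²/300 = 0.2231 W
  P_R2 = (0.8182 - 0)²/30 = 0.02231 W
P_total = P_R1 + P_R2 = 0.2455 W

Final answer: 0.2455 W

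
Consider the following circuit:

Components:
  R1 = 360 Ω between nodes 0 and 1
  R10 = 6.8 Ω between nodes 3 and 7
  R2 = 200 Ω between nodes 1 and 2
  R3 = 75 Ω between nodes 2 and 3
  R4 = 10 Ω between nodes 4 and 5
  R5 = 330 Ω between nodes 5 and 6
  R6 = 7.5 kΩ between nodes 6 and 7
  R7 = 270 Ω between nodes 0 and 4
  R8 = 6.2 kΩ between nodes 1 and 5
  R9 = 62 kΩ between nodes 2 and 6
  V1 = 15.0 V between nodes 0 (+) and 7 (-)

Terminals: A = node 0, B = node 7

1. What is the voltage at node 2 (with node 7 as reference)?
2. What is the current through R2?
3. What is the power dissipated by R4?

Nodal analysis, taking node 7 as the 0 V reference.
Source V1 fixes V_0 = 15 V.
KCL at each unknown node (sum of currents leaving = 0; resistances in Ω):
  Node 1: (V_1 - 15)/360 + (V_1 - V_2)/200 + (V_1 - V_5)/6200 = 0
  Node 2: (V_2 - V_1)/200 + (V_2 - V_3)/75 + (V_2 - V_6)/62000 = 0
  Node 3: (V_3 - V_2)/75 + (V_3 - 0)/6.8 = 0
  Node 4: (V_4 - V_5)/10 + (V_4 - 15)/270 = 0
  Node 5: (V_5 - V_4)/10 + (V_5 - V_6)/330 + (V_5 - V_1)/6200 = 0
  Node 6: (V_6 - V_5)/330 + (V_6 - 0)/7500 + (V_6 - V_2)/62000 = 0
Collecting terms (coefficients in siemens):
  0.007939·V_1 - 0.005·V_2 - 0.0001613·V_5 = 0.04167
  0.01835·V_2 - 0.005·V_1 - 0.01333·V_3 - 0.00001613·V_6 = 0
  0.1604·V_3 - 0.01333·V_2 = 0
  0.1037·V_4 - 0.1·V_5 = 0.05556
  0.1032·V_5 - 0.0001613·V_1 - 0.1·V_4 - 0.00303·V_6 = 0
  0.00318·V_6 - 0.00001613·V_2 - 0.00303·V_5 = 0
Solving these 6 simultaneous equations (Gaussian elimination) gives:
  V_1 = 6.782 V, V_2 = 1.979 V, V_3 = 0.1645 V, V_4 = 14.15 V
  V_5 = 14.11 V, V_6 = 13.46 V
Part 1:
  Read off the nodal solution: V_2 = 1.979 V
Part 2:
  I_R2 = (V_1 - V_2)/R2 = (6.782 - 1.979)/200 = 0.02401 A
  Magnitude: I_R2 = 0.02401 A
Part 3:
  I_R4 = (V_4 - V_5)/R4 = (14.15 - 14.11)/10 = 0.003163 A
  P_R4 = I_R4² × R4 = (0.003163)² × 10 = 0.0001 W

Final answers:
1. V_2 = 1.979 V
2. I_R2 = 0.02401 A
3. P_R4 = 0.0001 W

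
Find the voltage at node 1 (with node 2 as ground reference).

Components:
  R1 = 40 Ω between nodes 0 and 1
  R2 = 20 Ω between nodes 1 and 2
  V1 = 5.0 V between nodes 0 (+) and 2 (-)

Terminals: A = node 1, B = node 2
Nodal analysis, taking node 2 as the 0 V reference.
Source V1 fixes V_0 = 5 V.
KCL at each unknown node (sum of currents leaving = 0; resistances in Ω):
  Node 1: (V_1 - 5)/40 + (V_1 - 0)/20 = 0
Collecting terms: 0.075 × V_1 = 0.125  =>  V_1 = 1.667 V
The requested potential is V_1 = 1.667 V.

Final answer: V_1 = 1.667 V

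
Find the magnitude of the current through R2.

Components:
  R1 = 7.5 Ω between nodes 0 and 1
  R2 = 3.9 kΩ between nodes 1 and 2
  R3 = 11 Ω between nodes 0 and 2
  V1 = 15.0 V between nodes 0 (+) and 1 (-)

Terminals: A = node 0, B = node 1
Nodal analysis, taking node 1 as the 0 V reference.
Source V1 fixes V_0 = 15 V.
KCL at each unknown node (sum of currents leaving = 0; resistances in Ω):
  Node 2: (V_2 - 0)/3900 + (V_2 - 15)/11 = 0
Collecting terms: 0.09117 × V_2 = 1.364  =>  V_2 = 14.96 V
I_R2 = (V_1 - V_2)/R2 = (0 - 14.96)/3900 = -0.003835 A
|I_R2| = 0.003835 A

Final answer: |I_R2| = 0.003835 A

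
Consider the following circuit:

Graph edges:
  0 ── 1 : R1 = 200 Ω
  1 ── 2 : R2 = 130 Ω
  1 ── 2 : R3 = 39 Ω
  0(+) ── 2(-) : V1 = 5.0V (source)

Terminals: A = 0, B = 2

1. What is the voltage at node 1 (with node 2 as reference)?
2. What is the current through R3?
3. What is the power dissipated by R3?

Nodal analysis, taking node 2 as the 0 V reference.
Source V1 fixes V_0 = 5 V.
KCL at each unknown node (sum of currents leaving = 0; resistances in Ω):
  Node 1: (V_1 - 5)/200 + (V_1 - 0)/130 + (V_1 - 0)/39 = 0
Collecting terms: 0.03833 × V_1 = 0.025  =>  V_1 = 0.6522 V
Part 1:
  Read off the nodal solution: V_1 = 0.6522 V
Part 2:
  I_R3 = (V_1 - V_2)/R3 = (0.6522 - 0)/39 = 0.01672 A
  Magnitude: I_R3 = 0.01672 A
Part 3:
  I_R3 = (V_1 - V_2)/R3 = (0.6522 - 0)/39 = 0.01672 A
  P_R3 = I_R3² × R3 = (0.01672)² × 39 = 0.01091 W

Final answers:
1. V_1 = 0.6522 V
2. I_R3 = 0.01672 A
3. P_R3 = 0.01091 W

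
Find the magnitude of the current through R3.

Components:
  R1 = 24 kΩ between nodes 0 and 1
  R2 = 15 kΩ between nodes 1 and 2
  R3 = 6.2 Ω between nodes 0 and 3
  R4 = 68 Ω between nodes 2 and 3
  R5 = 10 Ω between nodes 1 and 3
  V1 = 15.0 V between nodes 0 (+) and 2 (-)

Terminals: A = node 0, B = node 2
Nodal analysis, taking node 2 as the 0 V reference.
Source V1 fixes V_0 = 15 V.
KCL at each unknown node (sum of currents leaving = 0; resistances in Ω):
  Node 1: (V_1 - 15)/24000 + (V_1 - 0)/15000 + (V_1 - V_3)/10 = 0
  Node 3: (V_3 - 15)/6.2 + (V_3 - 0)/68 + (V_3 - V_1)/10 = 0
Collecting terms (coefficients in siemens):
  0.1001·V_1 - 0.1·V_3 = 0.000625
  0.276·V_3 - 0.1·V_1 = 2.419
Determinant D = (0.1001)(0.276) - (-0.1)(-0.1) = 0.01763
V_1 = [(0.000625)(0.276) - (-0.1)(2.419)]/D = 13.73 V
V_3 = [(0.1001)(2.419) - (0.000625)(-0.1)]/D = 13.74 V
I_R3 = (V_0 - V_3)/R3 = (15 - 13.74)/6.2 = 0.2029 A
|I_R3| = 0.2029 A

Final answer: |I_R3| = 0.2029 A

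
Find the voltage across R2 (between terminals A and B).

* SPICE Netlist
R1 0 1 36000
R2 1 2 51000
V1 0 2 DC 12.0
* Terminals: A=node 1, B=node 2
R1 and R2 are in series across V1 (node 0 → node 1 → node 2), and the output A–B is taken across R2, so this is a voltage divider.
Series current: I = V1/(R1 + R2) = 12/(36000 + 51000) = 12/87000 = 0.0001379 A
V_R2 = I × R2 = V1 × R2/(R1 + R2) = 12 × 51000/87000 = 7.034 V

Final answer: 7.034 V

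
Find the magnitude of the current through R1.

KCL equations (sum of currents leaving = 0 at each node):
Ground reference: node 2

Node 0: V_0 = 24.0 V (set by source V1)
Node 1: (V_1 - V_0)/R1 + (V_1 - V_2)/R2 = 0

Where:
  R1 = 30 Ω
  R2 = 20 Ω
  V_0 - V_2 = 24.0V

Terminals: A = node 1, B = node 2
Nodal analysis, taking node 2 as the 0 V reference.
Source V1 fixes V_0 = 24 V.
KCL at each unknown node (sum of currents leaving = 0; resistances in Ω):
  Node 1: (V_1 - 24)/30 + (V_1 - 0)/20 = 0
Collecting terms: 0.08333 × V_1 = 0.8  =>  V_1 = 9.6 V
I_R1 = (V_0 - V_1)/R1 = (24 - 9.6)/30 = 0.48 A
|I_R1| = 0.48 A

Final answer: |I_R1| = 0.48 A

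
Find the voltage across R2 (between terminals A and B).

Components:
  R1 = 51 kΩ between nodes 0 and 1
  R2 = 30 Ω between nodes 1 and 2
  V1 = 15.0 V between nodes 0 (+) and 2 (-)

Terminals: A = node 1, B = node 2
R1 and R2 are in series across V1 (node 0 → node 1 → node 2), and the output A–B is taken across R2, so this is a voltage divider.
Series current: I = V1/(R1 + R2) = 15/(51000 + 30) = 15/51030 = 0.0002939 A
V_R2 = I × R2 = V1 × R2/(R1 + R2) = 15 × 30/51030 = 0.008818 V

Final answer: 0.008818 V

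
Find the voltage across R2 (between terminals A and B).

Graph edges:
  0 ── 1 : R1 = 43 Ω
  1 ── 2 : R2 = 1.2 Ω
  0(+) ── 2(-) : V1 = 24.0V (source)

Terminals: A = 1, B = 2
R1 and R2 are in series across V1 (node 0 → node 1 → node 2), and the output A–B is taken across R2, so this is a voltage divider.
Series current: I = V1/(R1 + R2) = 24/(43 + 1.2) = 24/44.2 = 0.543 A
V_R2 = I × R2 = V1 × R2/(R1 + R2) = 24 × 1.2/44.2 = 0.6516 V

Final answer: 0.6516 V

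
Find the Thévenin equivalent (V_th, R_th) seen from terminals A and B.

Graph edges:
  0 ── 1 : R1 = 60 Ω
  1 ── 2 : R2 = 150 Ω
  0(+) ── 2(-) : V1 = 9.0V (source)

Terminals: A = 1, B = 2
Step 1 — V_th is the open-circuit voltage V_A - V_B (nothing connected across the terminals).
Nodal analysis, taking node 2 as the 0 V reference.
Source V1 fixes V_0 = 9 V.
KCL at each unknown node (sum of currents leaving = 0; resistances in Ω):
  Node 1: (V_1 - 9)/60 + (V_1 - 0)/150 = 0
Collecting terms: 0.02333 × V_1 = 0.15  =>  V_1 = 6.429 V
V_th = V_1 - V_2 = 6.429 - 0 = 6.429 V
Step 2 — R_th: zero the source — replace V1 by a short circuit (node 2 merges into node 0) — and find the resistance seen between A (node 1) and B (node 0).
Reduce the network between node 1 (A) and node 0 (B) by series/parallel combination:
  Rp1 = R1 ‖ R2 (parallel, both between nodes 0 and 1) = 1/(1/60 + 1/150) = 42.86 Ω
R_th = 42.86 Ω

Final answer: V_th = 6.429 V, R_th = 42.86 Ω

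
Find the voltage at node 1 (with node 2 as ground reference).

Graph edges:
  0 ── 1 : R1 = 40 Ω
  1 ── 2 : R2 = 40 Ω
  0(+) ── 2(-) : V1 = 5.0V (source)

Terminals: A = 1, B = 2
Nodal analysis, taking node 2 as the 0 V reference.
Source V1 fixes V_0 = 5 V.
KCL at each unknown node (sum of currents leaving = 0; resistances in Ω):
  Node 1: (V_1 - 5)/40 + (V_1 - 0)/40 = 0
Collecting terms: 0.05 × V_1 = 0.125  =>  V_1 = 2.5 V
The requested potential is V_1 = 2.5 V.

Final answer: V_1 = 2.5 V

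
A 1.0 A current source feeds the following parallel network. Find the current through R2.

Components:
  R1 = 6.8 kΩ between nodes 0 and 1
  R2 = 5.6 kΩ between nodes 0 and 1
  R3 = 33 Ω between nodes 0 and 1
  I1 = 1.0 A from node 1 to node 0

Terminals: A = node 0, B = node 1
All resistors sit directly between nodes 0 and 1, so they are in parallel and share one voltage V; the full source current 1 A splits among them.
1/R_par = 1/6800 + 1/5600 + 1/33 = 0.03063 S  =>  R_par = 32.65 Ω
V = I × R_par = 1 × 32.65 = 32.65 V
I_R2 = V/R2 = 32.65/5600 = 0.00583 A

Final answer: 0.00583 A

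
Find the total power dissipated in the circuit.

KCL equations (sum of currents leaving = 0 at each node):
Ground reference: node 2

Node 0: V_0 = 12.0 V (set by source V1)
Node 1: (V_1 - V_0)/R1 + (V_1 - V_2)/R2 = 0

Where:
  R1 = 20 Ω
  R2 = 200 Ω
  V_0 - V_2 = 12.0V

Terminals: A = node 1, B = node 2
Nodal analysis, taking node 2 as the 0 V reference.
Source V1 fixes V_0 = 12 V.
KCL at each unknown node (sum of currents leaving = 0; resistances in Ω):
  Node 1: (V_1 - 12)/20 + (V_1 - 0)/200 = 0
Collecting terms: 0.055 × V_1 = 0.6  =>  V_1 = 10.91 V
Power in each resistor, P = (ΔV)²/R:
  P_R1 = (12 - 10.91)²/20 = 0.0595 W
  P_R2 = (10.91 - 0)²/200 = 0.595 W
P_total = P_R1 + P_R2 = 0.6545 W

Final answer: 0.6545 W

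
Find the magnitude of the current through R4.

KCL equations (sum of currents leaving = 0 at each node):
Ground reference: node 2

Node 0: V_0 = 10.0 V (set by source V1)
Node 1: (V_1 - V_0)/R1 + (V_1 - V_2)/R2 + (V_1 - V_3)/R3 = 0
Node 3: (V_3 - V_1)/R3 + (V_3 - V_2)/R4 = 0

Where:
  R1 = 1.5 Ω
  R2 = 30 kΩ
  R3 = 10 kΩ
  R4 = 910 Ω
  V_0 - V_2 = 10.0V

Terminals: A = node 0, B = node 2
Nodal analysis, taking node 2 as the 0 V reference.
Source V1 fixes V_0 = 10 V.
KCL at each unknown node (sum of currents leaving = 0; resistances in Ω):
  Node 1: (V_1 - 10)/1.5 + (V_1 - 0)/30000 + (V_1 - V_3)/10000 = 0
  Node 3: (V_3 - V_1)/10000 + (V_3 - 0)/910 = 0
Collecting terms (coefficients in siemens):
  0.6668·V_1 - 0.0001·V_3 = 6.667
  0.001199·V_3 - 0.0001·V_1 = 0
Determinant D = (0.6668)(0.001199) - (-0.0001)(-0.0001) = 0.0007994
V_1 = [(6.667)(0.001199) - (-0.0001)(0)]/D = 9.998 V
V_3 = [(0.6668)(0) - (6.667)(-0.0001)]/D = 0.8339 V
I_R4 = (V_2 - V_3)/R4 = (0 - 0.8339)/910 = -0.0009164 A
|I_R4| = 0.0009164 A

Final answer: |I_R4| = 0.0009164 A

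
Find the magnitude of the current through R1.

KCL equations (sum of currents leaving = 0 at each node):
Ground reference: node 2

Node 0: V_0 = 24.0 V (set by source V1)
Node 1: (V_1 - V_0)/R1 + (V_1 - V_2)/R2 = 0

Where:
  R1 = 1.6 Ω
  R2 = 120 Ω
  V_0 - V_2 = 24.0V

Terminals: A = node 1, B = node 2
Nodal analysis, taking node 2 as the 0 V reference.
Source V1 fixes V_0 = 24 V.
KCL at each unknown node (sum of currents leaving = 0; resistances in Ω):
  Node 1: (V_1 - 24)/1.6 + (V_1 - 0)/120 = 0
Collecting terms: 0.6333 × V_1 = 15  =>  V_1 = 23.68 V
I_R1 = (V_0 - V_1)/R1 = (24 - 23.68)/1.6 = 0.1974 A
|I_R1| = 0.1974 A

Final answer: |I_R1| = 0.1974 A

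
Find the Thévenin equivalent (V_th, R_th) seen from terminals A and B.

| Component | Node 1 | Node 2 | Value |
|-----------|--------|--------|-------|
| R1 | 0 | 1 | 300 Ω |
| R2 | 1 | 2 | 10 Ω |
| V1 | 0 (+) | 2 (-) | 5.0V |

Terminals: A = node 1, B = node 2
Step 1 — V_th is the open-circuit voltage V_A - V_B (nothing connected across the terminals).
Nodal analysis, taking node 2 as the 0 V reference.
Source V1 fixes V_0 = 5 V.
KCL at each unknown node (sum of currents leaving = 0; resistances in Ω):
  Node 1: (V_1 - 5)/300 + (V_1 - 0)/10 = 0
Collecting terms: 0.1033 × V_1 = 0.01667  =>  V_1 = 0.1613 V
V_th = V_1 - V_2 = 0.1613 - 0 = 0.1613 V
Step 2 — R_th: zero the source — replace V1 by a short circuit (node 2 merges into node 0) — and find the resistance seen between A (node 1) and B (node 0).
Reduce the network between node 1 (A) and node 0 (B) by series/parallel combination:
  Rp1 = R1 ‖ R2 (parallel, both between nodes 0 and 1) = 1/(1/300 + 1/10) = 9.677 Ω
R_th = 9.677 Ω

Final answer: V_th = 0.1613 V, R_th = 9.677 Ω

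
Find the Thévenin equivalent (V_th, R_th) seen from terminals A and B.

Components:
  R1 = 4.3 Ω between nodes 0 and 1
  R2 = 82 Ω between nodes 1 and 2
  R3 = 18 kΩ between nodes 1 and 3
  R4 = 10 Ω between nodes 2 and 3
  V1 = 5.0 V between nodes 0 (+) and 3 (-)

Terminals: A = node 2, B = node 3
Step 1 — V_th is the open-circuit voltage V_A - V_B (nothing connected across the terminals).
Nodal analysis, taking node 3 as the 0 V reference.
Source V1 fixes V_0 = 5 V.
KCL at each unknown node (sum of currents leaving = 0; resistances in Ω):
  Node 1: (V_1 - 5)/4.3 + (V_1 - V_2)/82 + (V_1 - 0)/18000 = 0
  Node 2: (V_2 - V_1)/82 + (V_2 - 0)/10 = 0
Collecting terms (coefficients in siemens):
  0.2448·V_1 - 0.0122·V_2 = 1.163
  0.1122·V_2 - 0.0122·V_1 = 0
Determinant D = (0.2448)(0.1122) - (-0.0122)(-0.0122) = 0.02732
V_1 = [(1.163)(0.1122) - (-0.0122)(0)]/D = 4.776 V
V_2 = [(0.2448)(0) - (1.163)(-0.0122)]/D = 0.5191 V
V_th = V_2 - V_3 = 0.5191 - 0 = 0.5191 V
Step 2 — R_th: zero the source — replace V1 by a short circuit (node 3 merges into node 0) — and find the resistance seen between A (node 2) and B (node 0).
Reduce the network between node 2 (A) and node 0 (B) by series/parallel combination:
  Rp1 = R1 ‖ R3 (parallel, both between nodes 0 and 1) = 1/(1/4.3 + 1/18000) = 4.299 Ω
  Rs1 = R2 + Rp1 (series, joined only at node 1) = 82 + 4.299 = 86.3 Ω
  Rp2 = R4 ‖ Rs1 (parallel, both between nodes 0 and 2) = 1/(1/10 + 1/86.3) = 8.962 Ω
R_th = 8.962 Ω

Final answer: V_th = 0.5191 V, R_th = 8.962 Ω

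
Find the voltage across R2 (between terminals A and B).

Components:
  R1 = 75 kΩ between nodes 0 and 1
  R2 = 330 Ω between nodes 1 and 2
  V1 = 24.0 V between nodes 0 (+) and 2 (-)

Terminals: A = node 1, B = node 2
R1 and R2 are in series across V1 (node 0 → node 1 → node 2), and the output A–B is taken across R2, so this is a voltage divider.
Series current: I = V1/(R1 + R2) = 24/(75000 + 330) = 24/75330 = 0.0003186 A
V_R2 = I × R2 = V1 × R2/(R1 + R2) = 24 × 330/75330 = 0.1051 V

Final answer: 0.1051 V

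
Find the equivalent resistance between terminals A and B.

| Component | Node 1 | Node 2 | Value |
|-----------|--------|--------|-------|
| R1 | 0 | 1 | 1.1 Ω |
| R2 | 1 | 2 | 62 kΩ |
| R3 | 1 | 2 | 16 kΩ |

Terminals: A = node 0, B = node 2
Reduce the network between node 0 (A) and node 2 (B) by series/parallel combination:
  Rp1 = R2 ‖ R3 (parallel, both between nodes 1 and 2) = 1/(1/62000 + 1/16000) = 12720 Ω
  Rs1 = R1 + Rp1 (series, joined only at node 1) = 1.1 + 12720 = 12720 Ω
R_eq = 12.72 kΩ

Final answer: 12.72 kΩ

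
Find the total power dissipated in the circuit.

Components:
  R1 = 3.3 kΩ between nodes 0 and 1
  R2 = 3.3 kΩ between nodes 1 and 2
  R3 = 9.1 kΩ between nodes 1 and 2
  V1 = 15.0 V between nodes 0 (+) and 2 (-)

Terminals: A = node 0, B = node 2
Nodal analysis, taking node 2 as the 0 V reference.
Source V1 fixes V_0 = 15 V.
KCL at each unknown node (sum of currents leaving = 0; resistances in Ω):
  Node 1: (V_1 - 15)/3300 + (V_1 - 0)/3300 + (V_1 - 0)/9100 = 0
Collecting terms: 0.000716 × V_1 = 0.004545  =>  V_1 = 6.349 V
Power in each resistor, P = (ΔV)²/R:
  P_R1 = (15 - 6.349)²/3300 = 0.02268 W
  P_R2 = (6.349 - 0)²/3300 = 0.01221 W
  P_R3 = (6.349 - 0)²/9100 = 0.004429 W
P_total = P_R1 + P_R2 + P_R3 = 0.03932 W

Final answer: 0.03932 W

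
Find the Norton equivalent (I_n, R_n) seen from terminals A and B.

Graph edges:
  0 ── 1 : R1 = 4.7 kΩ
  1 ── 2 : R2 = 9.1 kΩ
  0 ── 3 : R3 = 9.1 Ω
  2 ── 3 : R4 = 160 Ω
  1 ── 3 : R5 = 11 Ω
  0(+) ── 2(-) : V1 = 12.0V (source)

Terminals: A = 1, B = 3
Find the Thévenin equivalent first; then I_n = V_th/R_th and R_n = R_th.
Step 1 — V_th is the open-circuit voltage V_A - V_B (nothing connected across the terminals).
Nodal analysis, taking node 2 as the 0 V reference.
Source V1 fixes V_0 = 12 V.
KCL at each unknown node (sum of currents leaving = 0; resistances in Ω):
  Node 1: (V_1 - 12)/4700 + (V_1 - 0)/9100 + (V_1 - V_3)/11 = 0
  Node 3: (V_3 - 12)/9.1 + (V_3 - 0)/160 + (V_3 - V_1)/11 = 0
Collecting terms (coefficients in siemens):
  0.09123·V_1 - 0.09091·V_3 = 0.002553
  0.207·V_3 - 0.09091·V_1 = 1.319
Determinant D = (0.09123)(0.207) - (-0.09091)(-0.09091) = 0.01062
V_1 = [(0.002553)(0.207) - (-0.09091)(1.319)]/D = 11.33 V
V_3 = [(0.09123)(1.319) - (0.002553)(-0.09091)]/D = 11.34 V
V_th = V_1 - V_3 = 11.33 - 11.34 = -0.01214 V
Step 2 — R_th: zero the source — replace V1 by a short circuit (node 2 merges into node 0) — and find the resistance seen between A (node 1) and B (node 3).
Reduce the network between node 1 (A) and node 3 (B) by series/parallel combination:
  Rp1 = R1 ‖ R2 (parallel, both between nodes 0 and 1) = 1/(1/4700 + 1/9100) = 3099 Ω
  Rp2 = R3 ‖ R4 (parallel, both between nodes 0 and 3) = 1/(1/9.1 + 1/160) = 8.61 Ω
  Rs1 = Rp1 + Rp2 (series, joined only at node 0) = 3099 + 8.61 = 3108 Ω
  Rp3 = R5 ‖ Rs1 (parallel, both between nodes 1 and 3) = 1/(1/11 + 1/3108) = 10.96 Ω
R_th = 10.96 Ω
I_n = V_th/R_th = -0.01214/10.96 = -0.001107 A, and R_n = R_th = 10.96 Ω

Final answer: I_n = -0.001107 A, R_n = 10.96 Ω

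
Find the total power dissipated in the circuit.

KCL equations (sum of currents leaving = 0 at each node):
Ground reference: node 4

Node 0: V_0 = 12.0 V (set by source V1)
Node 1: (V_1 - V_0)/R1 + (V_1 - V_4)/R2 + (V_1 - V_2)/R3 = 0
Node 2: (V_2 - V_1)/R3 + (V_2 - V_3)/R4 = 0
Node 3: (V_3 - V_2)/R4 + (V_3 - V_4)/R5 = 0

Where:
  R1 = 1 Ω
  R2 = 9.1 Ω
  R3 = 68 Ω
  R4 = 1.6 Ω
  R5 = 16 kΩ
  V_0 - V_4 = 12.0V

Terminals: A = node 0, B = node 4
Nodal analysis, taking node 4 as the 0 V reference.
Source V1 fixes V_0 = 12 V.
KCL at each unknown node (sum of currents leaving = 0; resistances in Ω):
  Node 1: (V_1 - 12)/1 + (V_1 - 0)/9.1 + (V_1 - V_2)/68 = 0
  Node 2: (V_2 - V_1)/68 + (V_2 - V_3)/1.6 = 0
  Node 3: (V_3 - V_2)/1.6 + (V_3 - 0)/16000 = 0
Collecting terms (coefficients in siemens):
  1.125·V_1 - 0.01471·V_2 = 12
  0.6397·V_2 - 0.01471·V_1 - 0.625·V_3 = 0
  0.6251·V_3 - 0.625·V_2 = 0
Solving these 3 simultaneous equations (Gaussian elimination) gives:
  V_1 = 10.81 V, V_2 = 10.77 V, V_3 = 10.76 V
Power in each resistor, P = (ΔV)²/R:
  P_R1 = (12 - 10.81)²/1 = 1.413 W
  P_R2 = (10.81 - 0)²/9.1 = 12.84 W
  P_R3 = (10.81 - 10.77)²/68 = 0.00003078 W
  P_R4 = (10.77 - 10.76)²/1.6 = 0.0000007242 W
  P_R5 = (10.76 - 0)²/16000 = 0.007242 W
P_total = P_R1 + P_R2 + P_R3 + P_R4 + P_R5 = 14.26 W

Final answer: 14.26 W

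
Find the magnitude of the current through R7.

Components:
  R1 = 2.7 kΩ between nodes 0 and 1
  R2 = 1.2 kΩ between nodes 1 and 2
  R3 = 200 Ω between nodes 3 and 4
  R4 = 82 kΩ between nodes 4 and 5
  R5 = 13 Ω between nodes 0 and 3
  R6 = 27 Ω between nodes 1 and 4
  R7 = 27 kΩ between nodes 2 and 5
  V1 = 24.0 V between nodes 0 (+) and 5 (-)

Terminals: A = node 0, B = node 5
Nodal analysis, taking node 5 as the 0 V reference.
Source V1 fixes V_0 = 24 V.
KCL at each unknown node (sum of currents leaving = 0; resistances in Ω):
  Node 1: (V_1 - 24)/2700 + (V_1 - V_2)/1200 + (V_1 - V_4)/27 = 0
  Node 2: (V_2 - V_1)/1200 + (V_2 - 0)/27000 = 0
  Node 3: (V_3 - V_4)/200 + (V_3 - 24)/13 = 0
  Node 4: (V_4 - V_3)/200 + (V_4 - 0)/82000 + (V_4 - V_1)/27 = 0
Collecting terms (coefficients in siemens):
  0.03824·V_1 - 0.0008333·V_2 - 0.03704·V_4 = 0.008889
  0.0008704·V_2 - 0.0008333·V_1 = 0
  0.08192·V_3 - 0.005·V_4 = 1.846
  0.04205·V_4 - 0.03704·V_1 - 0.005·V_3 = 0
Solving these 4 simultaneous equations (Gaussian elimination) gives:
  V_1 = 23.76 V, V_2 = 22.75 V, V_3 = 23.99 V, V_4 = 23.78 V
I_R7 = (V_2 - V_5)/R7 = (22.75 - 0)/27000 = 0.0008425 A
|I_R7| = 0.0008425 A

Final answer: |I_R7| = 0.0008425 A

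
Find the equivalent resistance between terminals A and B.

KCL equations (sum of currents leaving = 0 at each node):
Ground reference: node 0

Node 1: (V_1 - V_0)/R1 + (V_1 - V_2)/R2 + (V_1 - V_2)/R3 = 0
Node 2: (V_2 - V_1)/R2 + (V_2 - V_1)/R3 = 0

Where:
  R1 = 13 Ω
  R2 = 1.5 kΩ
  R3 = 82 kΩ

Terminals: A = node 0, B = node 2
Reduce the network between node 0 (A) and node 2 (B) by series/parallel combination:
  Rp1 = R2 ‖ R3 (parallel, both between nodes 1 and 2) = 1/(1/1500 + 1/82000) = 1473 Ω
  Rs1 = R1 + Rp1 (series, joined only at node 1) = 13 + 1473 = 1486 Ω
R_eq = 1.486 kΩ

Final answer: 1.486 kΩ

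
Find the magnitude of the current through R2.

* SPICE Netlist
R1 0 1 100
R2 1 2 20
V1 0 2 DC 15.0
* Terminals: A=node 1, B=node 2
Nodal analysis, taking node 2 as the 0 V reference.
Source V1 fixes V_0 = 15 V.
KCL at each unknown node (sum of currents leaving = 0; resistances in Ω):
  Node 1: (V_1 - 15)/100 + (V_1 - 0)/20 = 0
Collecting terms: 0.06 × V_1 = 0.15  =>  V_1 = 2.5 V
I_R2 = (V_1 - V_2)/R2 = (2.5 - 0)/20 = 0.125 A
|I_R2| = 0.125 A

Final answer: |I_R2| = 0.125 A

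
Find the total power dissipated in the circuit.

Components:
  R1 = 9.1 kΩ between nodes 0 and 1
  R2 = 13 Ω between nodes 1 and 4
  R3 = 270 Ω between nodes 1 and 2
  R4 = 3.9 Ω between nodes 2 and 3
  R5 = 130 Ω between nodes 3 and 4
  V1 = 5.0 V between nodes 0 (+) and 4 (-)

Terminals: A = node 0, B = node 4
Nodal analysis, taking node 4 as the 0 V reference.
Source V1 fixes V_0 = 5 V.
KCL at each unknown node (sum of currents leaving = 0; resistances in Ω):
  Node 1: (V_1 - 5)/9100 + (V_1 - 0)/13 + (V_1 - V_2)/270 = 0
  Node 2: (V_2 - V_1)/270 + (V_2 - V_3)/3.9 = 0
  Node 3: (V_3 - V_2)/3.9 + (V_3 - 0)/130 = 0
Collecting terms (coefficients in siemens):
  0.08074·V_1 - 0.003704·V_2 = 0.0005495
  0.2601·V_2 - 0.003704·V_1 - 0.2564·V_3 = 0
  0.2641·V_3 - 0.2564·V_2 = 0
Solving these 3 simultaneous equations (Gaussian elimination) gives:
  V_1 = 0.006911 V, V_2 = 0.002291 V, V_3 = 0.002224 V
Power in each resistor, P = (ΔV)²/R:
  P_R1 = (5 - 0.006911)²/9100 = 0.00274 W
  P_R2 = (0.006911 - 0)²/13 = 0.000003674 W
  P_R3 = (0.006911 - 0.002291)²/270 = 0.00000007904 W
  P_R4 = (0.002291 - 0.002224)²/3.9 = 0.000000001142 W
  P_R5 = (0.002224 - 0)²/130 = 0.00000003806 W
P_total = P_R1 + P_R2 + P_R3 + P_R4 + P_R5 = 0.002743 W

Final answer: 0.002743 W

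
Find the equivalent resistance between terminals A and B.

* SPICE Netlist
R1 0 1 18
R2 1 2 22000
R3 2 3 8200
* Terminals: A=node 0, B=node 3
Reduce the network between node 0 (A) and node 3 (B) by series/parallel combination:
  Rs1 = R1 + R2 (series, joined only at node 1) = 18 + 22000 = 22020 Ω
  Rs2 = R3 + Rs1 (series, joined only at node 2) = 8200 + 22020 = 30220 Ω
R_eq = 30.22 kΩ

Final answer: 30.22 kΩ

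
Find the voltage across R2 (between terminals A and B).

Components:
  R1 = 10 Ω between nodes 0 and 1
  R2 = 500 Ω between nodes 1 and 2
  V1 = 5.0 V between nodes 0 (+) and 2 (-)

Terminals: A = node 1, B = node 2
R1 and R2 are in series across V1 (node 0 → node 1 → node 2), and the output A–B is taken across R2, so this is a voltage divider.
Series current: I = V1/(R1 + R2) = 5/(10 + 500) = 5/510 = 0.009804 A
V_R2 = I × R2 = V1 × R2/(R1 + R2) = 5 × 500/510 = 4.902 V

Final answer: 4.902 V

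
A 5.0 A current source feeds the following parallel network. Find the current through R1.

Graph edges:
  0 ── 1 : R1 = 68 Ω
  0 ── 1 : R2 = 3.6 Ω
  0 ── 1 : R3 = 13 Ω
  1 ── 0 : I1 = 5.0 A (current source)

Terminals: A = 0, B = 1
All resistors sit directly between nodes 0 and 1, so they are in parallel and share one voltage V; the full source current 5 A splits among them.
1/R_par = 1/68 + 1/3.6 + 1/13 = 0.3694 S  =>  R_par = 2.707 Ω
V = I × R_par = 5 × 2.707 = 13.54 V
I_R1 = V/R1 = 13.54/68 = 0.199 A

Final answer: 0.199 A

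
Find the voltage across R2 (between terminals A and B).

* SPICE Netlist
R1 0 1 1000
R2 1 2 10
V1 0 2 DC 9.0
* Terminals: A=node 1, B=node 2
R1 and R2 are in series across V1 (node 0 → node 1 → node 2), and the output A–B is taken across R2, so this is a voltage divider.
Series current: I = V1/(R1 + R2) = 9/(1000 + 10) = 9/1010 = 0.008911 A
V_R2 = I × R2 = V1 × R2/(R1 + R2) = 9 × 10/1010 = 0.08911 V

Final answer: 0.08911 V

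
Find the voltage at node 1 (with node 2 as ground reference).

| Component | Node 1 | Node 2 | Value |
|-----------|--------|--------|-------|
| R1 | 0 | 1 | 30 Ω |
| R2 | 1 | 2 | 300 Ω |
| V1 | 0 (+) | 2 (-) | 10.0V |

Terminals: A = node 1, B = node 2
Nodal analysis, taking node 2 as the 0 V reference.
Source V1 fixes V_0 = 10 V.
KCL at each unknown node (sum of currents leaving = 0; resistances in Ω):
  Node 1: (V_1 - 10)/30 + (V_1 - 0)/300 = 0
Collecting terms: 0.03667 × V_1 = 0.3333  =>  V_1 = 9.091 V
The requested potential is V_1 = 9.091 V.

Final answer: V_1 = 9.091 V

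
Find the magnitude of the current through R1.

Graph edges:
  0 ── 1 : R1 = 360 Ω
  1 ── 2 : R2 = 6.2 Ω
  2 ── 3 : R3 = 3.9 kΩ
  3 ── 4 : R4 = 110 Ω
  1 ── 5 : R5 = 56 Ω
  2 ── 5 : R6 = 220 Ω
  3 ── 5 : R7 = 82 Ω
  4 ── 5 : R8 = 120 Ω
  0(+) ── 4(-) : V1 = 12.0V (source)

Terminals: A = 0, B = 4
Nodal analysis, taking node 4 as the 0 V reference.
Source V1 fixes V_0 = 12 V.
KCL at each unknown node (sum of currents leaving = 0; resistances in Ω):
  Node 1: (V_1 - 12)/360 + (V_1 - V_2)/6.2 + (V_1 - V_5)/56 = 0
  Node 2: (V_2 - V_1)/6.2 + (V_2 - V_3)/3900 + (V_2 - V_5)/220 = 0
  Node 3: (V_3 - V_2)/3900 + (V_3 - 0)/110 + (V_3 - V_5)/82 = 0
  Node 5: (V_5 - V_1)/56 + (V_5 - V_2)/220 + (V_5 - V_3)/82 + (V_5 - 0)/120 = 0
Collecting terms (coefficients in siemens):
  0.1819·V_1 - 0.1613·V_2 - 0.01786·V_5 = 0.03333
  0.1661·V_2 - 0.1613·V_1 - 0.0002564·V_3 - 0.004545·V_5 = 0
  0.02154·V_3 - 0.0002564·V_2 - 0.0122·V_5 = 0
  0.04293·V_5 - 0.01786·V_1 - 0.004545·V_2 - 0.0122·V_3 = 0
Solving these 4 simultaneous equations (Gaussian elimination) gives:
  V_1 = 2.95 V, V_2 = 2.916 V, V_3 = 1.077 V, V_5 = 1.842 V
I_R1 = (V_0 - V_1)/R1 = (12 - 2.95)/360 = 0.02514 A
|I_R1| = 0.02514 A

Final answer: |I_R1| = 0.02514 A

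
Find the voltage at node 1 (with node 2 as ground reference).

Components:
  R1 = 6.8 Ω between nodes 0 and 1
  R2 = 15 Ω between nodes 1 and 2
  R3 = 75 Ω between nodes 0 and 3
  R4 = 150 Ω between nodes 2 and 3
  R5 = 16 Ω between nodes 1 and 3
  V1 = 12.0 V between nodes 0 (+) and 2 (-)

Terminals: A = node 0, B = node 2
Nodal analysis, taking node 2 as the 0 V reference.
Source V1 fixes V_0 = 12 V.
KCL at each unknown node (sum of currents leaving = 0; resistances in Ω):
  Node 1: (V_1 - 12)/6.8 + (V_1 - 0)/15 + (V_1 - V_3)/16 = 0
  Node 3: (V_3 - 12)/75 + (V_3 - 0)/150 + (V_3 - V_1)/16 = 0
Collecting terms (coefficients in siemens):
  0.2762·V_1 - 0.0625·V_3 = 1.765
  0.0825·V_3 - 0.0625·V_1 = 0.16
Determinant D = (0.2762)(0.0825) - (-0.0625)(-0.0625) = 0.01888
V_1 = [(1.765)(0.0825) - (-0.0625)(0.16)]/D = 8.24 V
V_3 = [(0.2762)(0.16) - (1.765)(-0.0625)]/D = 8.182 V
The requested potential is V_1 = 8.24 V.

Final answer: V_1 = 8.24 V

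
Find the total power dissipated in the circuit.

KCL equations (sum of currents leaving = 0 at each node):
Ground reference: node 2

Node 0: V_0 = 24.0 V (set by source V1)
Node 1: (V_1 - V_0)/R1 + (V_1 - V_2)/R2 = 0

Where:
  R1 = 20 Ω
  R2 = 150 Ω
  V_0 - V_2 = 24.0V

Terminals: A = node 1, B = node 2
Nodal analysis, taking node 2 as the 0 V reference.
Source V1 fixes V_0 = 24 V.
KCL at each unknown node (sum of currents leaving = 0; resistances in Ω):
  Node 1: (V_1 - 24)/20 + (V_1 - 0)/150 = 0
Collecting terms: 0.05667 × V_1 = 1.2  =>  V_1 = 21.18 V
Power in each resistor, P = (ΔV)²/R:
  P_R1 = (24 - 21.18)²/20 = 0.3986 W
  P_R2 = (21.18 - 0)²/150 = 2.99 W
P_total = P_R1 + P_R2 = 3.388 W

Final answer: 3.388 W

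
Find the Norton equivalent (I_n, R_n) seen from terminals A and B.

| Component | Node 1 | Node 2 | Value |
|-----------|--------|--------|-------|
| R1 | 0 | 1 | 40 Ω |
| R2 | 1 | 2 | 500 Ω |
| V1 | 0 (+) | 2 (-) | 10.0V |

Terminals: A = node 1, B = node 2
Find the Thévenin equivalent first; then I_n = V_th/R_th and R_n = R_th.
Step 1 — V_th is the open-circuit voltage V_A - V_B (nothing connected across the terminals).
Nodal analysis, taking node 2 as the 0 V reference.
Source V1 fixes V_0 = 10 V.
KCL at each unknown node (sum of currents leaving = 0; resistances in Ω):
  Node 1: (V_1 - 10)/40 + (V_1 - 0)/500 = 0
Collecting terms: 0.027 × V_1 = 0.25  =>  V_1 = 9.259 V
V_th = V_1 - V_2 = 9.259 - 0 = 9.259 V
Step 2 — R_th: zero the source — replace V1 by a short circuit (node 2 merges into node 0) — and find the resistance seen between A (node 1) and B (node 0).
Reduce the network between node 1 (A) and node 0 (B) by series/parallel combination:
  Rp1 = R1 ‖ R2 (parallel, both between nodes 0 and 1) = 1/(1/40 + 1/500) = 37.04 Ω
R_th = 37.04 Ω
I_n = V_th/R_th = 9.259/37.04 = 0.25 A, and R_n = R_th = 37.04 Ω

Final answer: I_n = 0.25 A, R_n = 37.04 Ω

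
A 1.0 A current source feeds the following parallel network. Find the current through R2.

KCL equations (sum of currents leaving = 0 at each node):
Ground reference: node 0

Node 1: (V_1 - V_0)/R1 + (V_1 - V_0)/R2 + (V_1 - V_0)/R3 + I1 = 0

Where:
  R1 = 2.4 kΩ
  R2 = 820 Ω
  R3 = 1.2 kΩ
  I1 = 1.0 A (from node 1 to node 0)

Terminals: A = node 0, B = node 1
All resistors sit directly between nodes 0 and 1, so they are in parallel and share one voltage V; the full source current 1 A splits among them.
1/R_par = 1/2400 + 1/820 + 1/1200 = 0.00247 S  =>  R_par = 404.9 Ω
V = I × R_par = 1 × 404.9 = 404.9 V
I_R2 = V/R2 = 404.9/820 = 0.4938 A

Final answer: 0.4938 A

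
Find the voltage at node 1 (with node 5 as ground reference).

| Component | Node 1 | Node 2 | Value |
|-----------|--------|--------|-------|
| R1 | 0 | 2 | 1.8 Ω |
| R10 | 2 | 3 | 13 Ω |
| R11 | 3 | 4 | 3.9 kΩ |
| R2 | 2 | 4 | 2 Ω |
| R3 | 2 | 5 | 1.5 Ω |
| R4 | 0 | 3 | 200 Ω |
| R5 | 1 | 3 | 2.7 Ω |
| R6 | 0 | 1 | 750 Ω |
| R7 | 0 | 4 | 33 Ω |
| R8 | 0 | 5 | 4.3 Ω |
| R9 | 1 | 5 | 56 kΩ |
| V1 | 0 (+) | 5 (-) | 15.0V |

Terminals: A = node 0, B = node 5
Nodal analysis, taking node 5 as the 0 V reference.
Source V1 fixes V_0 = 15 V.
KCL at each unknown node (sum of currents leaving = 0; resistances in Ω):
  Node 1: (V_1 - V_3)/2.7 + (V_1 - 15)/750 + (V_1 - 0)/56000 = 0
  Node 2: (V_2 - 15)/1.8 + (V_2 - V_4)/2 + (V_2 - 0)/1.5 + (V_2 - V_3)/13 = 0
  Node 3: (V_3 - 15)/200 + (V_3 - V_1)/2.7 + (V_3 - V_2)/13 + (V_3 - V_4)/3900 = 0
  Node 4: (V_4 - V_2)/2 + (V_4 - 15)/33 + (V_4 - V_3)/3900 = 0
Collecting terms (coefficients in siemens):
  0.3717·V_1 - 0.3704·V_3 = 0.02
  1.799·V_2 - 0.07692·V_3 - 0.5·V_4 = 8.333
  0.4525·V_3 - 0.3704·V_1 - 0.07692·V_2 - 0.0002564·V_4 = 0.075
  0.5306·V_4 - 0.5·V_2 - 0.0002564·V_3 = 0.4545
Solving these 4 simultaneous equations (Gaussian elimination) gives:
  V_1 = 7.671 V, V_2 = 7.042 V, V_3 = 7.645 V, V_4 = 7.497 V
The requested potential is V_1 = 7.671 V.

Final answer: V_1 = 7.671 V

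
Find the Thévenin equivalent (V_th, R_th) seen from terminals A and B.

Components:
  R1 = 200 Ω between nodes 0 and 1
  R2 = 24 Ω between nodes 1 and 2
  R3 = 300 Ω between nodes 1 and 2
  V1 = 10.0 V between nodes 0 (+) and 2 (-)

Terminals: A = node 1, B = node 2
Step 1 — V_th is the open-circuit voltage V_A - V_B (nothing connected across the terminals).
Nodal analysis, taking node 2 as the 0 V reference.
Source V1 fixes V_0 = 10 V.
KCL at each unknown node (sum of currents leaving = 0; resistances in Ω):
  Node 1: (V_1 - 10)/200 + (V_1 - 0)/24 + (V_1 - 0)/300 = 0
Collecting terms: 0.05 × V_1 = 0.05  =>  V_1 = 1 V
V_th = V_1 - V_2 = 1 - 0 = 1 V
Step 2 — R_th: zero the source — replace V1 by a short circuit (node 2 merges into node 0) — and find the resistance seen between A (node 1) and B (node 0).
Reduce the network between node 1 (A) and node 0 (B) by series/parallel combination:
  Rp1 = R1 ‖ R2 ‖ R3 (parallel, all between nodes 0 and 1) = 1/(1/200 + 1/24 + 1/300) = 20 Ω
R_th = 20 Ω

Final answer: V_th = 1 V, R_th = 20 Ω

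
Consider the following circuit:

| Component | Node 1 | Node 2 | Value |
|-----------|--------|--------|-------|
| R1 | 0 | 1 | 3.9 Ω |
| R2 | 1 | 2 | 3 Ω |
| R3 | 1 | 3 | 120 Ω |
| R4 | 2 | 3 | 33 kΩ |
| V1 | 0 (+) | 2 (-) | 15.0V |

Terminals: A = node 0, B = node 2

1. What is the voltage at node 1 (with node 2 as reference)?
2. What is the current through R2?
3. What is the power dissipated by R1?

Nodal analysis, taking node 2 as the 0 V reference.
Source V1 fixes V_0 = 15 V.
KCL at each unknown node (sum of currents leaving = 0; resistances in Ω):
  Node 1: (V_1 - 15)/3.9 + (V_1 - 0)/3 + (V_1 - V_3)/120 = 0
  Node 3: (V_3 - V_1)/120 + (V_3 - 0)/33000 = 0
Collecting terms (coefficients in siemens):
  0.5981·V_1 - 0.008333·V_3 = 3.846
  0.008364·V_3 - 0.008333·V_1 = 0
Determinant D = (0.5981)(0.008364) - (-0.008333)(-0.008333) = 0.004933
V_1 = [(3.846)(0.008364) - (-0.008333)(0)]/D = 6.521 V
V_3 = [(0.5981)(0) - (3.846)(-0.008333)]/D = 6.498 V
Part 1:
  Read off the nodal solution: V_1 = 6.521 V
Part 2:
  I_R2 = (V_1 - V_2)/R2 = (6.521 - 0)/3 = 2.174 A
  Magnitude: I_R2 = 2.174 A
Part 3:
  I_R1 = (V_0 - V_1)/R1 = (15 - 6.521)/3.9 = 2.174 A
  P_R1 = I_R1² × R1 = (2.174)² × 3.9 = 18.43 W

Final answers:
1. V_1 = 6.521 V
2. I_R2 = 2.174 A
3. P_R1 = 18.43 W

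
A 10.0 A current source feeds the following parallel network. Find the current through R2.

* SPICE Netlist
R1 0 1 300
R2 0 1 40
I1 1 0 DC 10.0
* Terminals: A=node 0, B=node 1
All resistors sit directly between nodes 0 and 1, so they are in parallel and share one voltage V; the full source current 10 A splits among them.
1/R_par = 1/300 + 1/40 = 0.02833 S  =>  R_par = 35.29 Ω
V = I × R_par = 10 × 35.29 = 352.9 V
I_R2 = V/R2 = 352.9/40 = 8.824 A

Final answer: 8.824 A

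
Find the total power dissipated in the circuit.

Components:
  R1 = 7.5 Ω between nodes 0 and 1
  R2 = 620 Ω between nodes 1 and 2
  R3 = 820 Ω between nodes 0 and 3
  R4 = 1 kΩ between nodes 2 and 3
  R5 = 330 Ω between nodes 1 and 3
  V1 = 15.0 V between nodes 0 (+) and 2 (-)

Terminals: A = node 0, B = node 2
Nodal analysis, taking node 2 as the 0 V reference.
Source V1 fixes V_0 = 15 V.
KCL at each unknown node (sum of currents leaving = 0; resistances in Ω):
  Node 1: (V_1 - 15)/7.5 + (V_1 - 0)/620 + (V_1 - V_3)/330 = 0
  Node 3: (V_3 - 15)/820 + (V_3 - 0)/1000 + (V_3 - V_1)/330 = 0
Collecting terms (coefficients in siemens):
  0.138·V_1 - 0.00303·V_3 = 2
  0.00525·V_3 - 0.00303·V_1 = 0.01829
Determinant D = (0.138)(0.00525) - (-0.00303)(-0.00303) = 0.0007152
V_1 = [(2)(0.00525) - (-0.00303)(0.01829)]/D = 14.76 V
V_3 = [(0.138)(0.01829) - (2)(-0.00303)]/D = 12 V
Power in each resistor, P = (ΔV)²/R:
  P_R1 = (15 - 14.76)²/7.5 = 0.007754 W
  P_R2 = (14.76 - 0)²/620 = 0.3513 W
  P_R3 = (15 - 12)²/820 = 0.01095 W
  P_R4 = (0 - 12)²/1000 = 0.1441 W
  P_R5 = (14.76 - 12)²/330 = 0.023 W
P_total = P_R1 + P_R2 + P_R3 + P_R4 + P_R5 = 0.5371 W

Final answer: 0.5371 W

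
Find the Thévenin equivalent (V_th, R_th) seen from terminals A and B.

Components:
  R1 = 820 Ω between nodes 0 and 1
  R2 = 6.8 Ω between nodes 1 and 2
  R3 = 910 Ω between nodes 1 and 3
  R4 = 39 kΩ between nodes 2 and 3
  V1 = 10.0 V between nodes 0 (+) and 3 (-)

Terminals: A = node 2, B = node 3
Step 1 — V_th is the open-circuit voltage V_A - V_B (nothing connected across the terminals).
Nodal analysis, taking node 3 as the 0 V reference.
Source V1 fixes V_0 = 10 V.
KCL at each unknown node (sum of currents leaving = 0; resistances in Ω):
  Node 1: (V_1 - 10)/820 + (V_1 - V_2)/6.8 + (V_1 - 0)/910 = 0
  Node 2: (V_2 - V_1)/6.8 + (V_2 - 0)/39000 = 0
Collecting terms (coefficients in siemens):
  0.1494·V_1 - 0.1471·V_2 = 0.0122
  0.1471·V_2 - 0.1471·V_1 = 0
Determinant D = (0.1494)(0.1471) - (-0.1471)(-0.1471) = 0.0003448
V_1 = [(0.0122)(0.1471) - (-0.1471)(0)]/D = 5.203 V
V_2 = [(0.1494)(0) - (0.0122)(-0.1471)]/D = 5.202 V
V_th = V_2 - V_3 = 5.202 - 0 = 5.202 V
Step 2 — R_th: zero the source — replace V1 by a short circuit (node 3 merges into node 0) — and find the resistance seen between A (node 2) and B (node 0).
Reduce the network between node 2 (A) and node 0 (B) by series/parallel combination:
  Rp1 = R1 ‖ R3 (parallel, both between nodes 0 and 1) = 1/(1/820 + 1/910) = 431.3 Ω
  Rs1 = R2 + Rp1 (series, joined only at node 1) = 6.8 + 431.3 = 438.1 Ω
  Rp2 = R4 ‖ Rs1 (parallel, both between nodes 0 and 2) = 1/(1/39000 + 1/438.1) = 433.3 Ω
R_th = 433.3 Ω

Final answer: V_th = 5.202 V, R_th = 433.3 Ω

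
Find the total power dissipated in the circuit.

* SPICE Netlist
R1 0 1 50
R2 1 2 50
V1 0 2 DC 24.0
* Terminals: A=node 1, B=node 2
Nodal analysis, taking node 2 as the 0 V reference.
Source V1 fixes V_0 = 24 V.
KCL at each unknown node (sum of currents leaving = 0; resistances in Ω):
  Node 1: (V_1 - 24)/50 + (V_1 - 0)/50 = 0
Collecting terms: 0.04 × V_1 = 0.48  =>  V_1 = 12 V
Power in each resistor, P = (ΔV)²/R:
  P_R1 = (24 - 12)²/50 = 2.88 W
  P_R2 = (12 - 0)²/50 = 2.88 W
P_total = P_R1 + P_R2 = 5.76 W

Final answer: 5.76 W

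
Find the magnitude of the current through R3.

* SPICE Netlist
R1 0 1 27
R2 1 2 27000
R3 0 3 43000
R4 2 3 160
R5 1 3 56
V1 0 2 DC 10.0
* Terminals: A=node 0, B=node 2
Nodal analysis, taking node 2 as the 0 V reference.
Source V1 fixes V_0 = 10 V.
KCL at each unknown node (sum of currents leaving = 0; resistances in Ω):
  Node 1: (V_1 - 10)/27 + (V_1 - 0)/27000 + (V_1 - V_3)/56 = 0
  Node 3: (V_3 - 10)/43000 + (V_3 - 0)/160 + (V_3 - V_1)/56 = 0
Collecting terms (coefficients in siemens):
  0.05493·V_1 - 0.01786·V_3 = 0.3704
  0.02413·V_3 - 0.01786·V_1 = 0.0002326
Determinant D = (0.05493)(0.02413) - (-0.01786)(-0.01786) = 0.001007
V_1 = [(0.3704)(0.02413) - (-0.01786)(0.0002326)]/D = 8.882 V
V_3 = [(0.05493)(0.0002326) - (0.3704)(-0.01786)]/D = 6.583 V
I_R3 = (V_0 - V_3)/R3 = (10 - 6.583)/43000 = 0.00007947 A
|I_R3| = 0.00007947 A

Final answer: |I_R3| = 7.947e-05 A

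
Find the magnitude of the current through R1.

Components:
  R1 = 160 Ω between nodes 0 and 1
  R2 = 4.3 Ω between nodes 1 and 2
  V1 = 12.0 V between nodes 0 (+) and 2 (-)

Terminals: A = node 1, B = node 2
Nodal analysis, taking node 2 as the 0 V reference.
Source V1 fixes V_0 = 12 V.
KCL at each unknown node (sum of currents leaving = 0; resistances in Ω):
  Node 1: (V_1 - 12)/160 + (V_1 - 0)/4.3 = 0
Collecting terms: 0.2388 × V_1 = 0.075  =>  V_1 = 0.3141 V
I_R1 = (V_0 - V_1)/R1 = (12 - 0.3141)/160 = 0.07304 A
|I_R1| = 0.07304 A

Final answer: |I_R1| = 0.07304 A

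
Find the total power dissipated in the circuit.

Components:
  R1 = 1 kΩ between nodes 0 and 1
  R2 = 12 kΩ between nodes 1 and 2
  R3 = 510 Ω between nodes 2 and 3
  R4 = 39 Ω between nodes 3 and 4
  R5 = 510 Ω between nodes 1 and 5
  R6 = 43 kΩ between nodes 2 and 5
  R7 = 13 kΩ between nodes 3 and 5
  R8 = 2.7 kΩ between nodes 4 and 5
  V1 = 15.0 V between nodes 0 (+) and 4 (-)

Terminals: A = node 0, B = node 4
Nodal analysis, taking node 4 as the 0 V reference.
Source V1 fixes V_0 = 15 V.
KCL at each unknown node (sum of currents leaving = 0; resistances in Ω):
  Node 1: (V_1 - 15)/1000 + (V_1 - V_2)/12000 + (V_1 - V_5)/510 = 0
  Node 2: (V_2 - V_1)/12000 + (V_2 - V_3)/510 + (V_2 - V_5)/43000 = 0
  Node 3: (V_3 - V_2)/510 + (V_3 - 0)/39 + (V_3 - V_5)/13000 = 0
  Node 5: (V_5 - V_1)/510 + (V_5 - V_2)/43000 + (V_5 - V_3)/13000 + (V_5 - 0)/2700 = 0
Collecting terms (coefficients in siemens):
  0.003044·V_1 - 0.00008333·V_2 - 0.001961·V_5 = 0.015
  0.002067·V_2 - 0.00008333·V_1 - 0.001961·V_3 - 0.00002326·V_5 = 0
  0.02768·V_3 - 0.001961·V_2 - 0.00007692·V_5 = 0
  0.002431·V_5 - 0.001961·V_1 - 0.00002326·V_2 - 0.00007692·V_3 = 0
Solving these 4 simultaneous equations (Gaussian elimination) gives:
  V_1 = 10.3 V, V_2 = 0.5686 V, V_3 = 0.06338 V, V_5 = 8.311 V
Power in each resistor, P = (ΔV)²/R:
  P_R1 = (15 - 10.3)²/1000 = 0.02212 W
  P_R2 = (10.3 - 0.5686)²/12000 = 0.007886 W
  P_R3 = (0.5686 - 0.06338)²/510 = 0.0005006 W
  P_R4 = (0.06338 - 0)²/39 = 0.000103 W
  P_R5 = (10.3 - 8.311)²/510 = 0.007728 W
  P_R6 = (0.5686 - 8.311)²/43000 = 0.001394 W
  P_R7 = (0.06338 - 8.311)²/13000 = 0.005233 W
  P_R8 = (0 - 8.311)²/2700 = 0.02558 W
P_total = P_R1 + P_R2 + P_R3 + P_R4 + P_R5 + P_R6 + P_R7 + P_R8 = 0.07055 W

Final answer: 0.07055 W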